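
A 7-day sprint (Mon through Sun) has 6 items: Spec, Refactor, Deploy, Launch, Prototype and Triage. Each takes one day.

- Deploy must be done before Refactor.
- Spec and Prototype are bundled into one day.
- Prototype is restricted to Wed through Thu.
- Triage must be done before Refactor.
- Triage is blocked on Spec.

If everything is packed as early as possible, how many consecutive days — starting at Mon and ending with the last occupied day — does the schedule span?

5

The precedence chain requires at least 3 distinct days.
Propagating the time windows through the other constraints, Refactor can't land before Fri — that is day 5 counting from Mon — so the schedule must run through at least 5 days.
5 works (last occupied day: Fri): for example Spec in Wed; Triage in Thu; Launch in Mon; Refactor in Fri; Prototype in Wed; Deploy in Mon.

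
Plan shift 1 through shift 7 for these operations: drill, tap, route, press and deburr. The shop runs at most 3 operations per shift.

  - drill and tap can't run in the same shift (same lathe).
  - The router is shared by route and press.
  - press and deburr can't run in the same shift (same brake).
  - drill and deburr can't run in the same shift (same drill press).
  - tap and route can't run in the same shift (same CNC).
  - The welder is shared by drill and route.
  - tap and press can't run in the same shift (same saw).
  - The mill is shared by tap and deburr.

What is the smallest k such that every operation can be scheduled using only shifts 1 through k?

With at most 3 per shift and 5 operations, at least 2 shifts are needed.
Could 2 shifts be enough, i.e. nothing placed later than shift 2? No: drill, tap and route must all be in different shifts (drill/tap can't share; drill/route can't share; tap/route can't share), but only 2 shifts are available: 3 operations can't fit in 2 distinct shifts.
So 2 shifts is not enough.
3 works (last occupied shift: shift 3): for example tap -> shift 2, deburr -> shift 3, press -> shift 1, drill -> shift 1, route -> shift 3.

3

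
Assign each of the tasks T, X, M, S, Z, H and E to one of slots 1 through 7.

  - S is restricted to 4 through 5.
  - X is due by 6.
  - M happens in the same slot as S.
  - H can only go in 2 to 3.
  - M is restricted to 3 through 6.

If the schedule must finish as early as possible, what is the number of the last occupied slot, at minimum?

S can't be placed before 4, so the schedule must run through at least slot 4.
4 works (last occupied slot: 4): for example X=1, E=1, S=4, Z=1, H=2, T=1, M=4.

4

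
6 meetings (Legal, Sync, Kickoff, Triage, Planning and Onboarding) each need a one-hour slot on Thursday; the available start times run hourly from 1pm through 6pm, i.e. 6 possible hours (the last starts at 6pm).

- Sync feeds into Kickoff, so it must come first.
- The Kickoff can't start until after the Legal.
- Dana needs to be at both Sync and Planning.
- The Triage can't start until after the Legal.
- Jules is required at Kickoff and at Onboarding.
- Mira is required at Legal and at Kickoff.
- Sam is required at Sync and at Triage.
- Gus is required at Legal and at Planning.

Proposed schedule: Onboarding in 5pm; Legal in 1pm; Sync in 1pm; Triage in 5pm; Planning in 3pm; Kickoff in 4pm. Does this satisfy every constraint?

Jules is required at Kickoff and at Onboarding — holds.
Sam is required at Sync and at Triage — holds.
Mira is required at Legal and at Kickoff — holds.
Dana needs to be at both Sync and Planning — holds.
The Triage can't start until after the Legal — holds.
Sync feeds into Kickoff, so it must come first — holds.
Gus is required at Legal and at Planning — holds.
The Kickoff can't start until after the Legal — holds.

Yes, all constraints hold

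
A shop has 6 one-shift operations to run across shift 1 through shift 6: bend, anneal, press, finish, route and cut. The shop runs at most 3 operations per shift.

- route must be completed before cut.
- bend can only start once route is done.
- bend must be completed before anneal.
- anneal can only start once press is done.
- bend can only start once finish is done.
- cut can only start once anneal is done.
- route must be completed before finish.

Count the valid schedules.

22

Splitting on bend: it can be shift 3 (10), shift 4 (12). Listing each branch's schedules as (anneal, press, finish, route, cut) by shift number:
bend=shift 3: (4,1,2,1,5) (4,1,2,1,6) (4,2,2,1,5) (4,2,2,1,6) (4,3,2,1,5) (4,3,2,1,6) (5,1,2,1,6) (5,2,2,1,6) (5,3,2,1,6) (5,4,2,1,6) — 10.
bend=shift 4: (5,1,2,1,6) (5,1,3,1,6) (5,1,3,2,6) (5,2,2,1,6) (5,2,3,1,6) (5,2,3,2,6) (5,3,2,1,6) (5,3,3,1,6) (5,3,3,2,6) (5,4,2,1,6) (5,4,3,1,6) (5,4,3,2,6) — 12.
Summing: 10 + 12 = 22.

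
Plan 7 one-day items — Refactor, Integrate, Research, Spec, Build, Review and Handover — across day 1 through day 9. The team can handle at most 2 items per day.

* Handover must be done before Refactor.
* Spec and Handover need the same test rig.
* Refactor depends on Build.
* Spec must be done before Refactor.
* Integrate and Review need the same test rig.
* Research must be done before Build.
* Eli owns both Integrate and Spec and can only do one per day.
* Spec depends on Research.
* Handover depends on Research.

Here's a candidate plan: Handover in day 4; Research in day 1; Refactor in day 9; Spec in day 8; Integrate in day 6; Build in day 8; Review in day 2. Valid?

Integrate and Review need the same test rig — holds.
Eli owns both Integrate and Spec and can only do one per day — holds.
Spec and Handover need the same test rig — holds.
The team can handle at most 2 items per day — holds.
Research must be done before Build — holds.
Spec must be done before Refactor — holds.
Handover must be done before Refactor — holds.
Handover depends on Research — holds.
Spec depends on Research — holds.
Refactor depends on Build — holds.

Valid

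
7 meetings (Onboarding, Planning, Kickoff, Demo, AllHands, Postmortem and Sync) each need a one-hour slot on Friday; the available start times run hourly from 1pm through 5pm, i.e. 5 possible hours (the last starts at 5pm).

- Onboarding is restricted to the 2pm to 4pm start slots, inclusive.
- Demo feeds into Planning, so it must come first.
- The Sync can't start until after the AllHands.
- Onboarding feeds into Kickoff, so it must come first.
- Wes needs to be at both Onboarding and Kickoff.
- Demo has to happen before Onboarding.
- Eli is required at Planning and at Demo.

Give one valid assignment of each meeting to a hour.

Postmortem in 1pm, Kickoff in 3pm, Onboarding in 2pm, AllHands in 1pm, Demo in 1pm, Planning in 2pm, Sync in 2pm

Checking: Onboarding(2pm) before Kickoff(3pm); Demo(1pm) before Onboarding(2pm); AllHands(1pm) before Sync(2pm); Demo(1pm) before Planning(2pm); Onboarding(2pm) != Kickoff(3pm); Planning(2pm) != Demo(1pm); Onboarding=2pm in [2pm,4pm].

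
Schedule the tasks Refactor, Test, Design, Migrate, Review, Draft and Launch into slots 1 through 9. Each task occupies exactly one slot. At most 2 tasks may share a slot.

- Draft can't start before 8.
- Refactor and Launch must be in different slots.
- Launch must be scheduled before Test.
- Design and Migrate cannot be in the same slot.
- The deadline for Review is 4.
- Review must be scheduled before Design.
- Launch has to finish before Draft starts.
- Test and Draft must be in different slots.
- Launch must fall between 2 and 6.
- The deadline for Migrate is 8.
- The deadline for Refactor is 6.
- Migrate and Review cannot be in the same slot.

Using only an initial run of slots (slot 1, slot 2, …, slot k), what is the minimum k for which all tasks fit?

8

The precedence chain requires at least 2 distinct slots.
With at most 2 per slot and 7 tasks, at least 4 slots are needed.
Draft can't be placed before 8, so the schedule must run through at least slot 8.
8 works (last occupied slot: 8): for example Review -> 1, Migrate -> 3, Launch -> 2, Design -> 2, Test -> 3, Refactor -> 1, Draft -> 8.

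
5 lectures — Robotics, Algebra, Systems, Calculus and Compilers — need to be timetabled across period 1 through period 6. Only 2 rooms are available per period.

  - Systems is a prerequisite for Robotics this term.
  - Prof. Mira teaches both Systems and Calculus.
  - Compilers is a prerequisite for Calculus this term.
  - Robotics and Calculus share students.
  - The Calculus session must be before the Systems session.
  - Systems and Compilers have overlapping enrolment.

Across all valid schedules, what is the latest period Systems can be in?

Precedence pushes Systems to at least period 3; downstream work caps Systems at period 5.
Systems at period 5 is achievable: Robotics -> period 6; Systems -> period 5; Calculus -> period 2; Algebra -> period 1; Compilers -> period 1.

period 5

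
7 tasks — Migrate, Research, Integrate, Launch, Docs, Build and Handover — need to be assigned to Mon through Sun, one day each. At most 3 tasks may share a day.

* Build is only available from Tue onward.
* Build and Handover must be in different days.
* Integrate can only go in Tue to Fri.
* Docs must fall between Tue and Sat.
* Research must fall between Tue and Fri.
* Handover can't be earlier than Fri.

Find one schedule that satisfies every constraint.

Build=Wed, Launch=Mon, Migrate=Mon, Integrate=Tue, Research=Tue, Docs=Tue, Handover=Fri

Checking: Build(Wed) != Handover(Fri); Research=Tue in [Tue,Fri]; Build=Wed in [Tue,Sun]; Integrate=Tue in [Tue,Fri]; Docs=Tue in [Tue,Sat]; Handover=Fri in [Fri,Sun]; max 3 per day (cap 3).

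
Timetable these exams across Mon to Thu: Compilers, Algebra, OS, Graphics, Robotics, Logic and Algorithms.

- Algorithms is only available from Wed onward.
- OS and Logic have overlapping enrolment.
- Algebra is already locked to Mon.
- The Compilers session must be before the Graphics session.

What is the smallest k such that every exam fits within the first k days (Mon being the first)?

3

The precedence chain requires at least 2 distinct days.
Algorithms can't be placed before Wed — that is day 3 counting from Mon — so the schedule must run through at least 3 days.
3 works (last occupied day: Wed): for example Algebra=Mon; Logic=Tue; Algorithms=Wed; OS=Mon; Graphics=Tue; Compilers=Mon; Robotics=Mon.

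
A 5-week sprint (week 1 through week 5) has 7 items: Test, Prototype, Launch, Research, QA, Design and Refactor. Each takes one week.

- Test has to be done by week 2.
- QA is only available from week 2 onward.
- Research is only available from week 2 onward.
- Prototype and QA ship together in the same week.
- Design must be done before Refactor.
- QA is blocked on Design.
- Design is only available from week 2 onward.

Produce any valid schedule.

Design -> week 2; Prototype -> week 3; Research -> week 2; Refactor -> week 3; Test -> week 1; QA -> week 3; Launch -> week 1

Checking: Design(week 2) before Refactor(week 3); Design(week 2) before QA(week 3); Prototype = QA = week 3; Test=week 1 in [week 1,week 2]; Research=week 2 in [week 2,week 5]; Design=week 2 in [week 2,week 5]; QA=week 3 in [week 2,week 5].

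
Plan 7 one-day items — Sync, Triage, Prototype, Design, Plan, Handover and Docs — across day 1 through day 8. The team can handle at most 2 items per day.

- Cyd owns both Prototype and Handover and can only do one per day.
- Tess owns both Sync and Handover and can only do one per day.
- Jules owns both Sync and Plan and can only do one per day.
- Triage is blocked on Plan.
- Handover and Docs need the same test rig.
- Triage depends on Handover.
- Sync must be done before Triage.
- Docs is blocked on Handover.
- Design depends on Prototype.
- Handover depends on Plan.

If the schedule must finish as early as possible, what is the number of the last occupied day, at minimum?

The precedence chain requires at least 3 distinct days.
With at most 2 per day and 7 tasks, at least 4 days are needed.
4 works (last occupied day: day 4): for example Docs=day 3; Sync=day 3; Plan=day 1; Handover=day 2; Prototype=day 1; Triage=day 4; Design=day 2.

day 4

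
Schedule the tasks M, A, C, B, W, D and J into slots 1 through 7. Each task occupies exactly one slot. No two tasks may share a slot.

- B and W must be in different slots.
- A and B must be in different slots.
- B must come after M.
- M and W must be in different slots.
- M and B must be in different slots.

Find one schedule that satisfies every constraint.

M in 1, J in 7, C in 4, W in 5, A in 3, B in 2, D in 6

Checking: M(1) before B(2); M(1) != W(5); M(1) != B(2); A(3) != B(2); B(2) != W(5); max 1 per slot (cap 1).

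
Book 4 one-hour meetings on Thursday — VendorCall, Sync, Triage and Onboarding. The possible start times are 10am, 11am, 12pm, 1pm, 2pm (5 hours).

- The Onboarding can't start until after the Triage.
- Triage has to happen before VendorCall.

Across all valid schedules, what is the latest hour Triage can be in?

Downstream work caps Triage at 1pm.
Triage at 1pm is achievable: Triage in 1pm, VendorCall in 2pm, Onboarding in 2pm, Sync in 10am.

1pm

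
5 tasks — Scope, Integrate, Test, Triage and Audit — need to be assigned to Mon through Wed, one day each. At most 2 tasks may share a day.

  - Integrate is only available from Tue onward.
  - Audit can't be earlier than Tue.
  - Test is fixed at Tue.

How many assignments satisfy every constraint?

9

Splitting on Scope: it can be Mon (6), Tue (1), Wed (2). Listing each branch's schedules as (Integrate, Test, Triage, Audit):
Scope=Mon: (Tue,Tue,Mon,Wed) (Tue,Tue,Wed,Wed) (Wed,Tue,Mon,Tue) (Wed,Tue,Mon,Wed) (Wed,Tue,Tue,Wed) (Wed,Tue,Wed,Tue) — 6.
Scope=Tue: (Wed,Tue,Mon,Wed) — 1.
Scope=Wed: (Tue,Tue,Mon,Wed) (Wed,Tue,Mon,Tue) — 2.
Summing: 6 + 1 + 2 = 9.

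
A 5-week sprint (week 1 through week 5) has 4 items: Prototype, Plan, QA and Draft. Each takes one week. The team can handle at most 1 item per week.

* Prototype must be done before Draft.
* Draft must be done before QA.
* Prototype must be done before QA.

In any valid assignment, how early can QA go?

Precedence pushes QA to at least week 3.
QA at week 3 is achievable: Plan=week 4, Draft=week 2, Prototype=week 1, QA=week 3.

week 3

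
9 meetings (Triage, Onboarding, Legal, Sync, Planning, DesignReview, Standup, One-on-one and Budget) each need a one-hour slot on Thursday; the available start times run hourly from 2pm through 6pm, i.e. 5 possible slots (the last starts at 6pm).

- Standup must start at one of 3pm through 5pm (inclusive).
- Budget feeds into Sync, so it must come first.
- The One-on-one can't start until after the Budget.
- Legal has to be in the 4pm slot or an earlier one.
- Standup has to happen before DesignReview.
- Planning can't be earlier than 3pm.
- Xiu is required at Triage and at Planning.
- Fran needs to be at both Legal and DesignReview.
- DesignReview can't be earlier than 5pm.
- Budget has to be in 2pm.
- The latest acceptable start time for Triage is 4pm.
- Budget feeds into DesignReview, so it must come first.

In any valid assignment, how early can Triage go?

Triage's own window allows nothing later than 4pm.
Triage at 2pm is achievable: Legal=2pm, Sync=3pm, Standup=3pm, DesignReview=5pm, Onboarding=2pm, One-on-one=3pm, Budget=2pm, Triage=2pm, Planning=3pm.

2pm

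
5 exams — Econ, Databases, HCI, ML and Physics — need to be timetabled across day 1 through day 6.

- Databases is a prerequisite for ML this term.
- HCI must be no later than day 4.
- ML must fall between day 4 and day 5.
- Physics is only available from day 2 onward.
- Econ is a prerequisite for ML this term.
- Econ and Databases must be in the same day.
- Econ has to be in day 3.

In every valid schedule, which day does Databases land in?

Databases must be in the same day as Econ, which can't be before day 3, so Databases is at least day 3; Databases must be in the same day as Econ, which can't be after day 3, so Databases is at most day 3.
So Databases is pinned to day 3.

day 3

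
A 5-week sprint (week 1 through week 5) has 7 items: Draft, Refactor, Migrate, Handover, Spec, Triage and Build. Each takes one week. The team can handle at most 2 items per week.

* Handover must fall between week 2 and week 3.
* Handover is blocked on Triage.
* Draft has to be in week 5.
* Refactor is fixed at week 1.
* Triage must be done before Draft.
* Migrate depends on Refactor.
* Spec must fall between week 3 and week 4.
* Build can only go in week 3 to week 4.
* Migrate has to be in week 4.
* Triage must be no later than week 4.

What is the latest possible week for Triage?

week 2

Triage's own window allows nothing later than week 4; downstream work caps Triage at week 2.
Triage at week 2 is achievable: Migrate -> week 4, Draft -> week 5, Refactor -> week 1, Build -> week 4, Triage -> week 2, Handover -> week 3, Spec -> week 3.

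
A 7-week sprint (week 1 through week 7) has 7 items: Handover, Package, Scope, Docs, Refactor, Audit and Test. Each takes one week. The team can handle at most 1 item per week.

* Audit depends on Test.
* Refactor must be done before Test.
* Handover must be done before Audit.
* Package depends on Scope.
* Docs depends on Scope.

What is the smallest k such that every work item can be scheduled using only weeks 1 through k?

7

The precedence chain requires at least 3 distinct weeks.
With at most 1 per week and 7 work items, at least 7 weeks are needed.
7 works (last occupied week: week 7): for example Docs=week 7; Audit=week 5; Handover=week 4; Test=week 3; Scope=week 1; Package=week 6; Refactor=week 2.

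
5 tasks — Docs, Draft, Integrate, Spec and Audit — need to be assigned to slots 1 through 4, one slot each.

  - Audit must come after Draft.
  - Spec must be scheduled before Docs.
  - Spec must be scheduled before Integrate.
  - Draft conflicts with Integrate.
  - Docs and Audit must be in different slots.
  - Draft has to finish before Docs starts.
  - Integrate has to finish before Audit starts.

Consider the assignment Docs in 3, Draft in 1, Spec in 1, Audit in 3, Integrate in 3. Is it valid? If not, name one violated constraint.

Draft conflicts with Integrate — holds.
Audit must come after Draft — holds.
Spec must be scheduled before Docs — holds.
Spec must be scheduled before Integrate — holds.
Draft has to finish before Docs starts — holds.
Docs and Audit must be in different slots — violated.
Integrate has to finish before Audit starts — violated.

No — it violates: Docs and Audit must be in different slots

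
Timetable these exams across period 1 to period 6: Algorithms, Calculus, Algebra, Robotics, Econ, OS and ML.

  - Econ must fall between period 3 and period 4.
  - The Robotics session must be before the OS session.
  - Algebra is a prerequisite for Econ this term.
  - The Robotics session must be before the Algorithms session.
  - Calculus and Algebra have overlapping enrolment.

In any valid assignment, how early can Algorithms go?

Precedence pushes Algorithms to at least period 2.
Algorithms at period 2 is achievable: OS=period 2; Algorithms=period 2; Algebra=period 1; Econ=period 3; Robotics=period 1; ML=period 1; Calculus=period 2.

period 2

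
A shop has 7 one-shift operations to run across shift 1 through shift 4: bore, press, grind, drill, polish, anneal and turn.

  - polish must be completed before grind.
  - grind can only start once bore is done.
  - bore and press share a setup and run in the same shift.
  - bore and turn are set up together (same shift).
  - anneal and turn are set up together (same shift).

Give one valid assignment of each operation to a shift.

press in shift 1, bore in shift 1, drill in shift 1, polish in shift 1, grind in shift 2, anneal in shift 1, turn in shift 1

Checking: polish(shift 1) before grind(shift 2); bore(shift 1) before grind(shift 2); bore = turn = shift 1; anneal = turn = shift 1; bore = press = shift 1.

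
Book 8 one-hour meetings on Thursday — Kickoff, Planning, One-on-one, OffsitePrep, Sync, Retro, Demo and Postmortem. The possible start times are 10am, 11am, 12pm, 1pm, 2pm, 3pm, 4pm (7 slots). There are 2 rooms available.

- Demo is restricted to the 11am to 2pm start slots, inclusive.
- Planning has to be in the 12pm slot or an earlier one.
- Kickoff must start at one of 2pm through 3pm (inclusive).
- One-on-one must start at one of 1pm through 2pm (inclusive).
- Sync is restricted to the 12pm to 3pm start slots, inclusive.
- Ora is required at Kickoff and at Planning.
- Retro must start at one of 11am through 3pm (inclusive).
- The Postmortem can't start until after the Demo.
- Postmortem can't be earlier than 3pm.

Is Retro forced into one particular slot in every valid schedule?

Retro can be 11am (e.g. Retro -> 11am; Sync -> 12pm; One-on-one -> 1pm; Planning -> 10am; Kickoff -> 2pm; Postmortem -> 3pm; Demo -> 11am; OffsitePrep -> 10am) or 12pm (e.g. OffsitePrep in 10am; Kickoff in 2pm; Sync in 12pm; Postmortem in 3pm; One-on-one in 1pm; Planning in 10am; Retro in 12pm; Demo in 11am).

No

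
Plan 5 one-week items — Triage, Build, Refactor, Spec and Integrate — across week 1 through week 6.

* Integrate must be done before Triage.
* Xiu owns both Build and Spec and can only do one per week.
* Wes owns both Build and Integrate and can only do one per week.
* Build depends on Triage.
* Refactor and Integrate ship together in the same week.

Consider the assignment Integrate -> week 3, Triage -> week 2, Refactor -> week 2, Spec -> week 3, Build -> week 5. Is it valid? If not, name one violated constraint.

No — it violates: Integrate must be done before Triage

Refactor and Integrate ship together in the same week — violated.
Wes owns both Build and Integrate and can only do one per week — holds.
Build depends on Triage — holds.
Xiu owns both Build and Spec and can only do one per week — holds.
Integrate must be done before Triage — violated.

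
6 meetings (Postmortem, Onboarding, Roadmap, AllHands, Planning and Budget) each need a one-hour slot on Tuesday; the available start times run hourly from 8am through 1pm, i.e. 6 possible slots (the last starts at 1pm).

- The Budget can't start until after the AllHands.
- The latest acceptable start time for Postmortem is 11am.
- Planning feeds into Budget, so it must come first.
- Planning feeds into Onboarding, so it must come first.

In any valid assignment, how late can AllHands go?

Downstream work caps AllHands at 12pm.
AllHands at 12pm is achievable: Planning in 8am; AllHands in 12pm; Roadmap in 8am; Postmortem in 8am; Budget in 1pm; Onboarding in 9am.

12pm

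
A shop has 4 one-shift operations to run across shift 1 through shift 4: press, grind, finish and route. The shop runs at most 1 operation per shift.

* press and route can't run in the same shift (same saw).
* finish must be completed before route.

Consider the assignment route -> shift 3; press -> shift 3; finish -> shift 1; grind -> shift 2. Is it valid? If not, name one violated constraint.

Invalid. press and route can't run in the same shift (same saw).

The shop runs at most 1 operation per shift — violated.
press and route can't run in the same shift (same saw) — violated.
finish must be completed before route — holds.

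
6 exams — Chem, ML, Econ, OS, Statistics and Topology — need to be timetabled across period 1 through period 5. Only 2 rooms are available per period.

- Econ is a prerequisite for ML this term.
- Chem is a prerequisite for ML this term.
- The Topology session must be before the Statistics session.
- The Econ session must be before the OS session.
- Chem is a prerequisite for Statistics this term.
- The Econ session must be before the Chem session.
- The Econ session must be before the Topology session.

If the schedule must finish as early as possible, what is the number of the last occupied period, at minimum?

4

The precedence chain requires at least 3 distinct periods.
With at most 2 per period and 6 exams, at least 3 periods are needed.
Could 3 periods be enough, i.e. nothing placed later than period 3? No: Topology must come after Econ (at period 1 or later) → {period 2, period 3}; Econ must come before Topology (at period 3 or earlier) → {period 1, period 2}; Statistics must come after Chem (at period 1 or later) → {period 2, period 3}; Chem must come before Statistics (at period 3 or earlier) → {period 1, period 2}; OS must come after Econ (at period 1 or later) → {period 2, period 3}; ML must come after Econ (at period 1 or later) → {period 2, period 3}; Statistics must come after Topology (at period 2 or later) → {period 3}; Topology must come before Statistics (at period 3 or earlier) → {period 2}; Chem must come after Econ (at period 1 or later) → {period 2}; ML can't use period 2, already full with Chem and Topology (limit 2) → {period 3}; OS can't use period 2, already full with Chem and Topology (limit 2) → {period 3}; that puts ML, OS and Statistics all in period 3 — more than 2 per period.
So 3 periods is not enough.
4 works (last occupied period: period 4): for example Statistics=period 3; Chem=period 2; Topology=period 2; OS=period 4; ML=period 3; Econ=period 1.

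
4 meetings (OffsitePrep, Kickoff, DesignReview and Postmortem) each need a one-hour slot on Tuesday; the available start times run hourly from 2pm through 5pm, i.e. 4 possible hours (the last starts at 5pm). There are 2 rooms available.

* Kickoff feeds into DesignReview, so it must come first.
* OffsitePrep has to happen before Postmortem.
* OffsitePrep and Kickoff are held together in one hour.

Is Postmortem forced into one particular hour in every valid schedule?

No

Postmortem can be 3pm (e.g. OffsitePrep in 2pm; Postmortem in 3pm; DesignReview in 3pm; Kickoff in 2pm) or 4pm (e.g. DesignReview -> 3pm; Kickoff -> 2pm; OffsitePrep -> 2pm; Postmortem -> 4pm).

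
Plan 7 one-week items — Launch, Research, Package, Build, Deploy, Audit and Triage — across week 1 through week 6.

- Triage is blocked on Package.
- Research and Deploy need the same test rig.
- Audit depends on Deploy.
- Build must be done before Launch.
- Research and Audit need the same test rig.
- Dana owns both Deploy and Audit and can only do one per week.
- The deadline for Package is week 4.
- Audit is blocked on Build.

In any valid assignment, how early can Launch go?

Precedence pushes Launch to at least week 2.
Launch at week 2 is achievable: Triage=week 2; Build=week 1; Launch=week 2; Audit=week 2; Package=week 1; Research=week 3; Deploy=week 1.

week 2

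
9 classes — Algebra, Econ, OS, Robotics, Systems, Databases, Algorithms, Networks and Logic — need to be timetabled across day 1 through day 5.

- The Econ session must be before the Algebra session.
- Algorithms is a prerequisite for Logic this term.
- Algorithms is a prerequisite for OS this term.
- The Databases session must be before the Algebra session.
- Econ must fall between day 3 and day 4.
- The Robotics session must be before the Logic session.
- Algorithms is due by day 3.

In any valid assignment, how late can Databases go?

day 4

Downstream work caps Databases at day 4.
Databases at day 4 is achievable: OS in day 2, Algebra in day 5, Networks in day 1, Algorithms in day 1, Logic in day 2, Econ in day 3, Systems in day 1, Databases in day 4, Robotics in day 1.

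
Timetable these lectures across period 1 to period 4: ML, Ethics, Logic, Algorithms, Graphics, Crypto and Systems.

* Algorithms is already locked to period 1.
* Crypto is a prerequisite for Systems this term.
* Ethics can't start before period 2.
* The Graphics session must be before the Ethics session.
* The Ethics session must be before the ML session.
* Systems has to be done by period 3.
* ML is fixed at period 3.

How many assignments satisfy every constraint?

Splitting on Logic: it can be period 1 (3), period 2 (3), period 3 (3), period 4 (3). Listing each branch's schedules as (ML, Ethics, Algorithms, Graphics, Crypto, Systems) by period number:
Logic=period 1: (3,2,1,1,1,2) (3,2,1,1,1,3) (3,2,1,1,2,3) — 3.
Logic=period 2: (3,2,1,1,1,2) (3,2,1,1,1,3) (3,2,1,1,2,3) — 3.
Logic=period 3: (3,2,1,1,1,2) (3,2,1,1,1,3) (3,2,1,1,2,3) — 3.
Logic=period 4: (3,2,1,1,1,2) (3,2,1,1,1,3) (3,2,1,1,2,3) — 3.
Summing: 3 + 3 + 3 + 3 = 12.

12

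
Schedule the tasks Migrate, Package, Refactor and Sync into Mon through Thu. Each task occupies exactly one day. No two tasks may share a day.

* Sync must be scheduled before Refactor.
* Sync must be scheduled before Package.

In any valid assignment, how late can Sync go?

Downstream work caps Sync at Wed.
Sync at Tue is achievable: Refactor=Thu, Migrate=Mon, Package=Wed, Sync=Tue.
Nothing later works — the capacity limit rule out every day after Tue.

Tue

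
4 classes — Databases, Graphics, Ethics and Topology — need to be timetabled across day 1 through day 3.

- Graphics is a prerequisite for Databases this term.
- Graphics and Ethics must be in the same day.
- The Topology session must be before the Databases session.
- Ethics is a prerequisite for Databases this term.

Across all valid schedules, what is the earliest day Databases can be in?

Precedence pushes Databases to at least day 2.
Databases at day 2 is achievable: Topology in day 1, Ethics in day 1, Databases in day 2, Graphics in day 1.

day 2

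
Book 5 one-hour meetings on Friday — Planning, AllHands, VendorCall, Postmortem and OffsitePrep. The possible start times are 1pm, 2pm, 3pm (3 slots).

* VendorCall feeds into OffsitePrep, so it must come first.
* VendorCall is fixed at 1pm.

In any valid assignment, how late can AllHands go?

AllHands at 3pm is achievable: Planning -> 1pm, VendorCall -> 1pm, OffsitePrep -> 2pm, Postmortem -> 1pm, AllHands -> 3pm.

3pm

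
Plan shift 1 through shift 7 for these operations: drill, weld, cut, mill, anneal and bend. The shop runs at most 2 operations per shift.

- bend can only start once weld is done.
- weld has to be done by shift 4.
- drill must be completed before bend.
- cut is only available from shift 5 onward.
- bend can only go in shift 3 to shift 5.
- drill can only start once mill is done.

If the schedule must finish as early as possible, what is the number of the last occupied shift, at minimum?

5

The precedence chain requires at least 3 distinct shifts.
With at most 2 per shift and 6 operations, at least 3 shifts are needed.
cut can't be placed before shift 5, so the schedule must run through at least shift 5.
5 works (last occupied shift: shift 5): for example drill in shift 2; weld in shift 1; bend in shift 3; mill in shift 1; anneal in shift 2; cut in shift 5.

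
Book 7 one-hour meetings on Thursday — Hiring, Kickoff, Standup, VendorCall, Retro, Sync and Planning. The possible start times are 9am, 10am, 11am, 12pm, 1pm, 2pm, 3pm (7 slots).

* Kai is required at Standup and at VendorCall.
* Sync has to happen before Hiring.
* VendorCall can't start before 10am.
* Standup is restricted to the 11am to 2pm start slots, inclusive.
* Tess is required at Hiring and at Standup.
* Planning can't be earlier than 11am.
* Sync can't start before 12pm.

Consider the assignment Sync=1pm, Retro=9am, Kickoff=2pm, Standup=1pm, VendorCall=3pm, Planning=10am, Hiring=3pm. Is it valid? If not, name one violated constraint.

No. Planning can't be earlier than 11am is not satisfied.

Sync can't start before 12pm — holds.
Tess is required at Hiring and at Standup — holds.
Planning can't be earlier than 11am — violated.
VendorCall can't start before 10am — holds.
Standup is restricted to the 11am to 2pm start slots, inclusive — holds.
Kai is required at Standup and at VendorCall — holds.
Sync has to happen before Hiring — holds.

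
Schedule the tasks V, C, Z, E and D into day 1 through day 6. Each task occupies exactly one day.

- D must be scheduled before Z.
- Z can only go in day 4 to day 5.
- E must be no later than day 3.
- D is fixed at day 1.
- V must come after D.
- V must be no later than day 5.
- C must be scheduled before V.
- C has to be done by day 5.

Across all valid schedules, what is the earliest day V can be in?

Precedence pushes V to at least day 2; V's own window allows nothing later than day 5.
V at day 2 is achievable: Z in day 4, C in day 1, D in day 1, E in day 1, V in day 2.

day 2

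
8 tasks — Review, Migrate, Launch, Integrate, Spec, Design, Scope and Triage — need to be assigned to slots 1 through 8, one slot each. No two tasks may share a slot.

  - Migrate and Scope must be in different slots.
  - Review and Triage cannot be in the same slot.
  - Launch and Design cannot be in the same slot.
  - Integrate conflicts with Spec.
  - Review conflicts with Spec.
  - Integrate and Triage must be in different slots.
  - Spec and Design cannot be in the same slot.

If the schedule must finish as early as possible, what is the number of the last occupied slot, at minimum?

slot 8

With at most 1 per slot and 8 tasks, at least 8 slots are needed.
8 works (last occupied slot: 8): for example Triage -> 8, Scope -> 7, Integrate -> 4, Spec -> 5, Migrate -> 2, Review -> 1, Launch -> 3, Design -> 6.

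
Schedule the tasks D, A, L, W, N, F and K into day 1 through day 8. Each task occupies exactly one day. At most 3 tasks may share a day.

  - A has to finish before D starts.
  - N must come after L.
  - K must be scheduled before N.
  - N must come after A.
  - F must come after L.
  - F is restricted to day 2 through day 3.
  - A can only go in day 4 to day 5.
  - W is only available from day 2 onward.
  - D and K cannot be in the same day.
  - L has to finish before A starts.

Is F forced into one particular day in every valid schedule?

F can be day 2 (e.g. D=day 5; A=day 4; F=day 2; W=day 2; K=day 1; L=day 1; N=day 5) or day 3 (e.g. F in day 3, L in day 1, K in day 1, A in day 4, W in day 2, D in day 5, N in day 5).

No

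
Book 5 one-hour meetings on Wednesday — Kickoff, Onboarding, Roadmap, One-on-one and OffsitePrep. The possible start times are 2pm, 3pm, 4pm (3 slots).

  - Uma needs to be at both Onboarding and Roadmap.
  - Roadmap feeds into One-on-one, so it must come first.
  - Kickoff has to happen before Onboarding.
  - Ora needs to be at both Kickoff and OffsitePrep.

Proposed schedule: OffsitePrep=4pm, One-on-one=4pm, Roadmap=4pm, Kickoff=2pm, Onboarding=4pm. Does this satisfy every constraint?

Ora needs to be at both Kickoff and OffsitePrep — holds.
Uma needs to be at both Onboarding and Roadmap — violated.
Kickoff has to happen before Onboarding — holds.
Roadmap feeds into One-on-one, so it must come first — violated.

No — it violates: Uma needs to be at both Onboarding and Roadmap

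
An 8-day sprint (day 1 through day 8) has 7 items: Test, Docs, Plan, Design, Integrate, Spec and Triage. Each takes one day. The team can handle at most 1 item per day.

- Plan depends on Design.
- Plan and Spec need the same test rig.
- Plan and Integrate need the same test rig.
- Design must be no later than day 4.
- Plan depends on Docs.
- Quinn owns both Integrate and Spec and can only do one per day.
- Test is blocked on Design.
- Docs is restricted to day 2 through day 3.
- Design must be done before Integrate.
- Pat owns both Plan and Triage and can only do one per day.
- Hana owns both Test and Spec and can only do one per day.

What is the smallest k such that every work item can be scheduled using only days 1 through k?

The precedence chain requires at least 2 distinct days.
With at most 1 per day and 7 work items, at least 7 days are needed.
Propagating the time windows through the other constraints, Plan can't land before day 3, so the schedule must run through at least day 3.
7 works (last occupied day: day 7): for example Design=day 1; Test=day 4; Docs=day 2; Spec=day 6; Triage=day 7; Integrate=day 5; Plan=day 3.

7 days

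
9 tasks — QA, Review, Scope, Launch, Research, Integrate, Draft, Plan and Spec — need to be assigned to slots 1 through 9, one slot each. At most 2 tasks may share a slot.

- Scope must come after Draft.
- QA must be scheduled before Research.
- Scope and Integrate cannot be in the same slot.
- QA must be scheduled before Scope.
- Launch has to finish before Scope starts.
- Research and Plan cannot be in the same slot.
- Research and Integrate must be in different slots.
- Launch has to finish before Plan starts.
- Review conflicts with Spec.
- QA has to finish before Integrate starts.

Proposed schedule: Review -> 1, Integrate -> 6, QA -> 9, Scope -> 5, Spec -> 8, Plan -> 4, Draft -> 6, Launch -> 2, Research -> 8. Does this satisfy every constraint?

Invalid. QA must be scheduled before Scope.

Launch has to finish before Scope starts — holds.
Launch has to finish before Plan starts — holds.
At most 2 tasks may share a slot — holds.
Research and Integrate must be in different slots — holds.
Scope must come after Draft — violated.
Review conflicts with Spec — holds.
QA has to finish before Integrate starts — violated.
QA must be scheduled before Research — violated.
Scope and Integrate cannot be in the same slot — holds.
Research and Plan cannot be in the same slot — holds.
QA must be scheduled before Scope — violated.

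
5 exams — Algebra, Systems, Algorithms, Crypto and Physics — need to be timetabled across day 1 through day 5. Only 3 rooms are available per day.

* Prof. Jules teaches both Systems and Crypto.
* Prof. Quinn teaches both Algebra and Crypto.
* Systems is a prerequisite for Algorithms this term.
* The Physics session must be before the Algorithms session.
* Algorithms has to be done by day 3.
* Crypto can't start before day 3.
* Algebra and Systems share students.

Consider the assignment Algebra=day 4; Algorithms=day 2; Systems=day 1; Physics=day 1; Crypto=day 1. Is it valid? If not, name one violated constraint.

No — it violates: Crypto can't start before day 3

Algebra and Systems share students — holds.
Crypto can't start before day 3 — violated.
Prof. Quinn teaches both Algebra and Crypto — holds.
Only 3 rooms are available per day — holds.
The Physics session must be before the Algorithms session — holds.
Systems is a prerequisite for Algorithms this term — holds.
Algorithms has to be done by day 3 — holds.
Prof. Jules teaches both Systems and Crypto — violated.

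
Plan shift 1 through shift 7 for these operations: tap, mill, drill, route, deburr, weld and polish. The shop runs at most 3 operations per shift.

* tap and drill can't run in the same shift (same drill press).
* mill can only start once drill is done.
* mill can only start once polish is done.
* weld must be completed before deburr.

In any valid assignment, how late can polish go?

shift 6

Downstream work caps polish at shift 6.
polish at shift 6 is achievable: deburr=shift 2, weld=shift 1, mill=shift 7, tap=shift 2, polish=shift 6, drill=shift 1, route=shift 1.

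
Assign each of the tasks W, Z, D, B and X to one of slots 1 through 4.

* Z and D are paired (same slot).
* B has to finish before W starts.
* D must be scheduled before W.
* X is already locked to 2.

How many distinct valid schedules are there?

14

Splitting on W: it can be 2 (1), 3 (4), 4 (9). Listing each branch's schedules as (Z, D, B, X):
W=2: (1,1,1,2) — 1.
W=3: (1,1,1,2) (1,1,2,2) (2,2,1,2) (2,2,2,2) — 4.
W=4: (1,1,1,2) (1,1,2,2) (1,1,3,2) (2,2,1,2) (2,2,2,2) (2,2,3,2) (3,3,1,2) (3,3,2,2) (3,3,3,2) — 9.
Summing: 1 + 4 + 9 = 14.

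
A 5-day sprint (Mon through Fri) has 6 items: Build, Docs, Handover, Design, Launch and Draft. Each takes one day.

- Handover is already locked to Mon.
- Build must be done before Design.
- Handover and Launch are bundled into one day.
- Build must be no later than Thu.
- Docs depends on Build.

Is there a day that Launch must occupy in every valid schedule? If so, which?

Mon

Launch must be in the same day as Handover, which can't be after Mon, so Launch is at most Mon.
So Launch is pinned to Mon.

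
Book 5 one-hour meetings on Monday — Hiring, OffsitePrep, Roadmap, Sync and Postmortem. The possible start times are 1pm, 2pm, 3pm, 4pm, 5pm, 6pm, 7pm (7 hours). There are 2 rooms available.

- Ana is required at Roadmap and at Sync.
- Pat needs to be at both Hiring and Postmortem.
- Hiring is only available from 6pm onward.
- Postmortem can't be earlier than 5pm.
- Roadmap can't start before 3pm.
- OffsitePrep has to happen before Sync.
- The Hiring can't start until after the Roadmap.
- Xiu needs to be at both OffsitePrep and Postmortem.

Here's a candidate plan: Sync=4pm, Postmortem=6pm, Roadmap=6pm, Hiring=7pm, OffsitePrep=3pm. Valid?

OffsitePrep has to happen before Sync — holds.
Ana is required at Roadmap and at Sync — holds.
Roadmap can't start before 3pm — holds.
Xiu needs to be at both OffsitePrep and Postmortem — holds.
Pat needs to be at both Hiring and Postmortem — holds.
Postmortem can't be earlier than 5pm — holds.
There are 2 rooms available — holds.
The Hiring can't start until after the Roadmap — holds.
Hiring is only available from 6pm onward — holds.

Valid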